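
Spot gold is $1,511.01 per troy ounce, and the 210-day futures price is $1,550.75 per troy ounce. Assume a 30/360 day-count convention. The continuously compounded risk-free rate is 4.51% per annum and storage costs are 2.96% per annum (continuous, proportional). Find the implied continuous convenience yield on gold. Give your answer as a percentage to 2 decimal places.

F = S·e^((r+u−y)T) ⇒ (r+u−y) = ln(F/S)/T
ln(1550.75/1511.01) = 0.025960; /T ⇒ 0.044503
y = r + u − ln(F/S)/T = 0.0451 + 0.0296 − 0.044503 = 0.030197
y = 3.02%

3.02%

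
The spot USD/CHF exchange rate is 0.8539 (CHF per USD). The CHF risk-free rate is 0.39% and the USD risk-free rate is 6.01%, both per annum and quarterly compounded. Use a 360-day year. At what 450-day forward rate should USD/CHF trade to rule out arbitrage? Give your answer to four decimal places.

0.7964

By covered interest parity, F = S · (1+r_CHF/4)^(4T) / (1+r_USD/4)^(4T)
= 0.8539 × 1.004885 / 1.077417 = 0.8539 × 0.932680
F = 0.7964 CHF per USD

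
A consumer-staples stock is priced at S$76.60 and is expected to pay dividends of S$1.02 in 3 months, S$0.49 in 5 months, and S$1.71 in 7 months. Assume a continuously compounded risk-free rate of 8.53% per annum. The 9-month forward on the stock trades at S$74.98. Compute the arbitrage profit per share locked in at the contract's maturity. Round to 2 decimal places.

S$3.38 per share

PV(dividends) I = 1.02·e^(−0.0853·3/12) + 0.49·e^(−0.0853·5/12) + 1.71·e^(−0.0853·7/12) = 3.0984
Fair forward F* = (S − I)·e^(rT) = (76.60 − 3.0984)·e^0.063975 = 73.5016 × 1.066066 = 78.3576
Market S$74.98 < fair 78.3576: forward underpriced → reverse cash-and-carry (short the stock, invest proceeds at r, pay the dividends, go long the forward).
Profit at T = |F_mkt − F*| = |74.98 − 78.3576| = S$3.38 per share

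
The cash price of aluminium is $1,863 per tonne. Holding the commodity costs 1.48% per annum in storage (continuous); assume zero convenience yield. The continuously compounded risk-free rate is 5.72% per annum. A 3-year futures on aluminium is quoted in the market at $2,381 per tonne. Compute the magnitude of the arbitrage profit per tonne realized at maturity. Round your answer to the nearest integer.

$69 per tonne

Fair futures: F* = S·e^(carry·T), with carry = (r + u) = 0.0572 + 0.0148 = 0.0720
F* = 1863 · e^(0.0720 × 3) = 1863 · e^0.216000 = 1863 × 1.241102 = $2312.1730
Market $2381 > fair $2312.1730: forward overpriced → cash-and-carry (buy spot, short the forward).
At maturity, profit = |F_mkt − F*| = |2381 − 2312.1730| = $69 per tonne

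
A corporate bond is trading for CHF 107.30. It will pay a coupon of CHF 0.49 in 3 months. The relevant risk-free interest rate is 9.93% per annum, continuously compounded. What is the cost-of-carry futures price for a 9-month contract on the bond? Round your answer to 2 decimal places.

PV(coupons) I = 0.49·e^(−0.0993·3/12)
I = 0.4780
F = (S − I)·e^(rT) = (107.30 − 0.4780) · e^(0.0993·9/12)
= 106.8220 · e^0.074475 = 106.8220 × 1.077318 = CHF 115.08

CHF 115.08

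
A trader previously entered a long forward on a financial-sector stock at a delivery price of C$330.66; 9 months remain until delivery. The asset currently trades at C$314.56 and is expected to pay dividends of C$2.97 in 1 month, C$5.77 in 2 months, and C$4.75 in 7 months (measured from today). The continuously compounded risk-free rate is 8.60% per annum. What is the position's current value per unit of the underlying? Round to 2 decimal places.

PV(remaining dividends) I = 2.97·e^(−0.0860·1/12) + 5.77·e^(−0.0860·2/12) + 4.75·e^(−0.0860·7/12) = 13.1543
Current forward F = (S − I)·e^(rT) = (314.56 − 13.1543)·e^(0.0860·9/12) = 301.4057 × 1.066626 = 321.4872
Value (long) = (F − K)·e^(−rT) = (321.4872 − 330.66) × 0.937536 = -8.5998
Value = -C$8.60

-C$8.60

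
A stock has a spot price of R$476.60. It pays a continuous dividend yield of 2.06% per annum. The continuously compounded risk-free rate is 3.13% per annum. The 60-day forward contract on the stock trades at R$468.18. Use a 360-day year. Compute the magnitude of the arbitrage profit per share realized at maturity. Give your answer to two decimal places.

R$9.27 per share

Fair forward: F* = S·e^(carry·T), with carry = (r − q) = 0.0313 − 0.0206 = 0.0107
F* = 476.60 · e^(0.0107 × 60/360) = 476.60 · e^0.001783 = 476.60 × 1.001785 = R$477.4507
Market R$468.18 < fair R$477.4507: forward underpriced → reverse cash-and-carry (short spot, go long the forward).
At maturity, profit = |F_mkt − F*| = |468.18 − 477.4507| = R$9.27 per share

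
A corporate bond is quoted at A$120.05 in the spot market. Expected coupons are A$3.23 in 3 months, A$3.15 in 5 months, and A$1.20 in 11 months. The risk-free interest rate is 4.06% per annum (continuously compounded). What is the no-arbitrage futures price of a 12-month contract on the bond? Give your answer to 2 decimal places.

A$117.26

PV(coupons) I = 3.23·e^(−0.0406·3/12) + 3.15·e^(−0.0406·5/12) + 1.20·e^(−0.0406·11/12)
I = 3.1974 + 3.0972 + 1.1562 = 7.4508
F = (S − I)·e^(rT) = (120.05 − 7.4508) · e^(0.0406·12/12)
= 112.5992 · e^0.040600 = 112.5992 × 1.041435 = A$117.26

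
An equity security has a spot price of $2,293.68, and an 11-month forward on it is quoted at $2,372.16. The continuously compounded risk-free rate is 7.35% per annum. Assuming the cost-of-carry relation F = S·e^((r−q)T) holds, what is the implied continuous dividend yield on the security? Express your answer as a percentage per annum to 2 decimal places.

3.68%

From F = S·e^((r−q)T): (r − q) = ln(F/S)/T
ln(2372.16/2293.68) = ln(1.034216) = 0.033644
(r − q) = 0.033644 / (11/12) = 0.036703
q = r − ln(F/S)/T = 0.0735 − 0.036703 = 0.036797
q = 3.68%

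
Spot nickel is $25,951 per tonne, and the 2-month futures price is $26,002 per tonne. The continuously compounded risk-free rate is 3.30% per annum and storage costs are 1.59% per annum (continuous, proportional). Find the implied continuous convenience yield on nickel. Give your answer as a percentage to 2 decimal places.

F = S·e^((r+u−y)T) ⇒ (r+u−y) = ln(F/S)/T
ln(26002/25951) = 0.001963; /T ⇒ 0.011778
y = r + u − ln(F/S)/T = 0.0330 + 0.0159 − 0.011778 = 0.037122
y = 3.71%

3.71%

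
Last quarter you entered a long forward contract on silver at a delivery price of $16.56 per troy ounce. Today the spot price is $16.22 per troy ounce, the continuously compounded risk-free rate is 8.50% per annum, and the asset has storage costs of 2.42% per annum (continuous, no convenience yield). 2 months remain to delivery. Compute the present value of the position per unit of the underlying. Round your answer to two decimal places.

-$0.04 per troy ounce

Current fair forward for the remaining 2 months: F = S·e^((r + u)·T), (r + u) = 0.0850 + 0.0242 = 0.1092
F = 16.22 · e^(0.1092 × 2/12) = 16.22 × 1.018367 = 16.5179
Value of long forward = (F − K)·e^(−rT) = (16.5179 − 16.56) · e^(−0.0850·2/12)
= -0.0421 × 0.985933 = -0.04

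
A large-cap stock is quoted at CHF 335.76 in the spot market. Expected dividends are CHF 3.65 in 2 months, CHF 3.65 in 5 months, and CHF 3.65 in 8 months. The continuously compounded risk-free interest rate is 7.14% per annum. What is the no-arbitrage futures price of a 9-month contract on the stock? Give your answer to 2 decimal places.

PV(dividends) I = 3.65·e^(−0.0714·2/12) + 3.65·e^(−0.0714·5/12) + 3.65·e^(−0.0714·8/12)
I = 3.6068 + 3.5430 + 3.4803 = 10.6301
F = (S − I)·e^(rT) = (335.76 − 10.6301) · e^(0.0714·9/12)
= 325.1299 · e^0.053550 = 325.1299 × 1.055010 = CHF 343.02

CHF 343.02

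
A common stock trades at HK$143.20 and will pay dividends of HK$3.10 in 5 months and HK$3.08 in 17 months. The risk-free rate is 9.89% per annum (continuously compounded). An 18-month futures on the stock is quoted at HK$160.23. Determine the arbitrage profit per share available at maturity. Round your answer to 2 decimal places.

PV(dividends) I = 3.10·e^(−0.0989·5/12) + 3.08·e^(−0.0989·17/12) = 5.6522
Fair futures F* = (S − I)·e^(rT) = (143.20 − 5.6522)·e^0.148350 = 137.5478 × 1.159919 = 159.5443
Market HK$160.23 > fair 159.5443: forward overpriced → cash-and-carry (borrow at r, buy the stock and collect the dividends, short the forward).
Profit at T = |F_mkt − F*| = |160.23 − 159.5443| = HK$0.69 per share

HK$0.69 per share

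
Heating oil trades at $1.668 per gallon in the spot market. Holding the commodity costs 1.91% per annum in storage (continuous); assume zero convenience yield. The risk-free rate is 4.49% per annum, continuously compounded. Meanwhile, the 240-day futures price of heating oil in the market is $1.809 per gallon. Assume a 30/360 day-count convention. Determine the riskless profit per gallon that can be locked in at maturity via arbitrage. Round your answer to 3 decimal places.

$0.068 per gallon

Fair futures: F* = S·e^(carry·T), with carry = (r + u) = 0.0449 + 0.0191 = 0.0640
F* = 1.668 · e^(0.0640 × 240/360) = 1.668 · e^0.042667 = 1.668 × 1.043590 = $1.7407
Market $1.809 > fair $1.7407: forward overpriced → cash-and-carry (buy spot, short the forward).
At maturity, profit = |F_mkt − F*| = |1.809 − 1.7407| = $0.068 per gallon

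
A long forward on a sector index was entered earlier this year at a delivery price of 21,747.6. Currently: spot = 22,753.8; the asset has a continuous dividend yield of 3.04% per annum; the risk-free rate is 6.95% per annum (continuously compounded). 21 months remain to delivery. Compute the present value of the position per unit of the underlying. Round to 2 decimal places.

Current fair forward for the remaining 21 months: F = S·e^((r − q)·T), (r − q) = 0.0695 − 0.0304 = 0.0391
F = 22753.8 · e^(0.0391 × 21/12) = 22753.8 × 1.07082031 = 24365.2312
Value of long forward = (F − K)·e^(−rT) = (24365.2312 − 21747.6) · e^(−0.0695·21/12)
= 2617.6312 × 0.88548036 = 2317.86

2317.86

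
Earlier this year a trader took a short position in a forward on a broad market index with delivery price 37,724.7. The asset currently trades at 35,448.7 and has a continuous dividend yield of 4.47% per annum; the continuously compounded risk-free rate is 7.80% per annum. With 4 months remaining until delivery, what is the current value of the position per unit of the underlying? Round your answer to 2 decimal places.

1832.07

Current fair forward for the remaining 4 months: F = S·e^((r − q)·T), (r − q) = 0.0780 − 0.0447 = 0.0333
F = 35448.7 · e^(0.0333 × 4/12) = 35448.7 × 1.01116183 = 35844.3724
Value of long forward = (F − K)·e^(−rT) = (35844.3724 − 37724.7) · e^(−0.0780·4/12)
= -1880.3276 × 0.97433509 = -1832.07
Short position value = −(long value) = 1832.07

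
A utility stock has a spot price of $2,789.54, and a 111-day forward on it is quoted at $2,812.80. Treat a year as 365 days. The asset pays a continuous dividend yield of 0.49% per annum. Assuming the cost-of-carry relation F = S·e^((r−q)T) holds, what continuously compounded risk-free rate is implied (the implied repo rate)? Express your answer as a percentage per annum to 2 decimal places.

From F = S·e^((r−q)T): (r − q) = ln(F/S)/T
ln(2812.80/2789.54) = ln(1.008338) = 0.008303
(r − q) = 0.008303 / (111/365) = 0.027303
r = ln(F/S)/T + q = 0.027303 + 0.0049 = 0.032203
r = 3.22%

3.22%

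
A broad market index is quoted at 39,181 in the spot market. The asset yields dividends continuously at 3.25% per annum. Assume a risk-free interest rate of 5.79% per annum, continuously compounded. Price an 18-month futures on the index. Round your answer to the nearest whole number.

F = S·e^((r − q)T) = 39181 · e^((0.0579 − 0.0325) × 18/12)
= 39181 · e^0.038100 = 39181 × 1.038835
F = 40,703

40,703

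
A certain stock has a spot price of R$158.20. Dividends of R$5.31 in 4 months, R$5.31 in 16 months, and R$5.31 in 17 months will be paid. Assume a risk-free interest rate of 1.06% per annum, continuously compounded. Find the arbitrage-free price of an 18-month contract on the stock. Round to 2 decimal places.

R$144.73

PV(dividends) I = 5.31·e^(−0.0106·4/12) + 5.31·e^(−0.0106·16/12) + 5.31·e^(−0.0106·17/12)
I = 5.2913 + 5.2355 + 5.2309 = 15.7577
F = (S − I)·e^(rT) = (158.20 − 15.7577) · e^(0.0106·18/12)
= 142.4423 · e^0.015900 = 142.4423 × 1.016027 = R$144.73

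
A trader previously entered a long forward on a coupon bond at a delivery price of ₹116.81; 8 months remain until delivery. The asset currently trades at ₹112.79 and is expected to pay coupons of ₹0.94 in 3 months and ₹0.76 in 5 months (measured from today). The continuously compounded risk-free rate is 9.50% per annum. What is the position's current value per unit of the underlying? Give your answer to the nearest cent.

₹1.50

PV(remaining coupons) I = 0.94·e^(−0.0950·3/12) + 0.76·e^(−0.0950·5/12) = 1.6484
Current forward F = (S − I)·e^(rT) = (112.79 − 1.6484)·e^(0.0950·8/12) = 111.1416 × 1.065382 = 118.4083
Value (long) = (F − K)·e^(−rT) = (118.4083 − 116.81) × 0.938631 = 1.5002
Value = ₹1.50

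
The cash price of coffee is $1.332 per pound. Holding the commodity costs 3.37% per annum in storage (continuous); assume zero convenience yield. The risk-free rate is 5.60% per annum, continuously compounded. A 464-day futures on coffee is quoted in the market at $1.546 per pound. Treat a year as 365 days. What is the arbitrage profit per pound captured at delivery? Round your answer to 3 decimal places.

$0.053 per pound

Fair futures: F* = S·e^(carry·T), with carry = (r + u) = 0.0560 + 0.0337 = 0.0897
F* = 1.332 · e^(0.0897 × 464/365) = 1.332 · e^0.114030 = 1.332 × 1.120786 = $1.4929
Market $1.546 > fair $1.4929: forward overpriced → cash-and-carry (buy spot, short the forward).
At maturity, profit = |F_mkt − F*| = |1.546 − 1.4929| = $0.053 per pound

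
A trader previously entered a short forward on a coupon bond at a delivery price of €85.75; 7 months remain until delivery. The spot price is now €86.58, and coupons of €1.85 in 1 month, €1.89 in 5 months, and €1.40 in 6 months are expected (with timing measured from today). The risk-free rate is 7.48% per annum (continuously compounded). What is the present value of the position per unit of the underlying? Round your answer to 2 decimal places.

PV(remaining coupons) I = 1.85·e^(−0.0748·1/12) + 1.89·e^(−0.0748·5/12) + 1.40·e^(−0.0748·6/12) = 5.0191
Current forward F = (S − I)·e^(rT) = (86.58 − 5.0191)·e^(0.0748·7/12) = 81.5609 × 1.044599 = 85.1984
Value (long) = (F − K)·e^(−rT) = (85.1984 − 85.75) × 0.957305 = -0.5280
Short position value = −(long value) = €0.53

€0.53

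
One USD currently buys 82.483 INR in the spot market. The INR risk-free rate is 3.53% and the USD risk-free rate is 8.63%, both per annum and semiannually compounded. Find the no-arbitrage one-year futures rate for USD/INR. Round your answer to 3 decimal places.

By covered interest parity, F = S · (1+r_INR/2)^(2T) / (1+r_USD/2)^(2T)
= 82.483 × 1.035612 / 1.088162 = 82.483 × 0.951708
F = 78.500 INR per USD

78.500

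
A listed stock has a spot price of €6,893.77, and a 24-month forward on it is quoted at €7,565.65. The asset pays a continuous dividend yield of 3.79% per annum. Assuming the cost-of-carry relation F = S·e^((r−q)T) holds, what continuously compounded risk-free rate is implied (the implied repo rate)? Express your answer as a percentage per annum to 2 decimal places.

From F = S·e^((r−q)T): (r − q) = ln(F/S)/T
ln(7565.65/6893.77) = ln(1.097462) = 0.093000
(r − q) = 0.093000 / (24/12) = 0.046500
r = ln(F/S)/T + q = 0.046500 + 0.0379 = 0.084400
r = 8.44%

8.44%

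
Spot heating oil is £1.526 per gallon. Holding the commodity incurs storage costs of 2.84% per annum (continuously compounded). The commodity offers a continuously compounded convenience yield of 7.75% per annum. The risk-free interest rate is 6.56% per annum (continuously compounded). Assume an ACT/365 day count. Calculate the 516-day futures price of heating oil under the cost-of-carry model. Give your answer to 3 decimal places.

£1.562 per gallon

Net carry = r + u − y = 0.0656 + 0.0284 − 0.0775 = 0.0165
F = S·e^((r+u−y)T) = 1.526 · e^(0.0165 × 516/365) = 1.526 · e^0.023326
= 1.526 × 1.023600 = £1.562 per gallon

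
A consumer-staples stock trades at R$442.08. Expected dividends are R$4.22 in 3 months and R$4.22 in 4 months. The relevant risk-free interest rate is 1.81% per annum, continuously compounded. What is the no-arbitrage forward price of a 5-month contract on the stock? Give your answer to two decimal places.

PV(dividends) I = 4.22·e^(−0.0181·3/12) + 4.22·e^(−0.0181·4/12)
I = 4.2009 + 4.1946 = 8.3955
F = (S − I)·e^(rT) = (442.08 − 8.3955) · e^(0.0181·5/12)
= 433.6845 · e^0.007542 = 433.6845 × 1.007571 = R$436.97

R$436.97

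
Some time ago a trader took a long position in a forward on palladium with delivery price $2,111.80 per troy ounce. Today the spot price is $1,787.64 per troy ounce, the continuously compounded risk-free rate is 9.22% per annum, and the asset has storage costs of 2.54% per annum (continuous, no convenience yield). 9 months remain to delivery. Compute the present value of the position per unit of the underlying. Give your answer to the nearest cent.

Current fair forward for the remaining 9 months: F = S·e^((r + u)·T), (r + u) = 0.0922 + 0.0254 = 0.1176
F = 1787.64 · e^(0.1176 × 9/12) = 1787.64 × 1.09220654 = 1952.4721
Value of long forward = (F − K)·e^(−rT) = (1952.4721 − 2111.80) · e^(−0.0922·9/12)
= -159.3279 × 0.93318669 = -148.68

-$148.68 per troy ounce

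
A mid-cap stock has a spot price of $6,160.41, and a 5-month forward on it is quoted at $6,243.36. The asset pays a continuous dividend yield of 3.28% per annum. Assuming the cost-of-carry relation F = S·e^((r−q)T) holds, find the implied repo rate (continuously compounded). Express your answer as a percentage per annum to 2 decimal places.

From F = S·e^((r−q)T): (r − q) = ln(F/S)/T
ln(6243.36/6160.41) = ln(1.013465) = 0.013375
(r − q) = 0.013375 / (5/12) = 0.032100
r = ln(F/S)/T + q = 0.032100 + 0.0328 = 0.064900
r = 6.49%

6.49%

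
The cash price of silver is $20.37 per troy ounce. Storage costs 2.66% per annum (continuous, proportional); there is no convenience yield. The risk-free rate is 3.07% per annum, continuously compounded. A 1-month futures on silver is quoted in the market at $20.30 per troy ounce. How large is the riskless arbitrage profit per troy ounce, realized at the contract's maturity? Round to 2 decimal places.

Fair futures: F* = S·e^(carry·T), with carry = (r + u) = 0.0307 + 0.0266 = 0.0573
F* = 20.37 · e^(0.0573 × 1/12) = 20.37 · e^0.004775 = 20.37 × 1.004786 = $20.4675
Market $20.30 < fair $20.4675: forward underpriced → reverse cash-and-carry (short spot, go long the forward).
At maturity, profit = |F_mkt − F*| = |20.30 − 20.4675| = $0.17 per troy ounce

$0.17 per troy ounce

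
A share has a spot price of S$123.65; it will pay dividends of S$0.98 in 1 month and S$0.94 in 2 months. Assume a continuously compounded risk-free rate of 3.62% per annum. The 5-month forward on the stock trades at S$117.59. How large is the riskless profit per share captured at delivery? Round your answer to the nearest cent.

S$6.00 per share

PV(dividends) I = 0.98·e^(−0.0362·1/12) + 0.94·e^(−0.0362·2/12) = 1.9114
Fair forward F* = (S − I)·e^(rT) = (123.65 − 1.9114)·e^0.015083 = 121.7386 × 1.015197 = 123.5887
Market S$117.59 < fair 123.5887: forward underpriced → reverse cash-and-carry (short the stock, invest proceeds at r, pay the dividends, go long the forward).
Profit at T = |F_mkt − F*| = |117.59 − 123.5887| = S$6.00 per share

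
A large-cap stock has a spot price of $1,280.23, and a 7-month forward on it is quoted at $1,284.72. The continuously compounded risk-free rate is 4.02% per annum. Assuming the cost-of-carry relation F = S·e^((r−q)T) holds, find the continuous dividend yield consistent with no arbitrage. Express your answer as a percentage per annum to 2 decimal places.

3.42%

From F = S·e^((r−q)T): (r − q) = ln(F/S)/T
ln(1284.72/1280.23) = ln(1.003507) = 0.003501
(r − q) = 0.003501 / (7/12) = 0.006002
q = r − ln(F/S)/T = 0.0402 − 0.006002 = 0.034198
q = 3.42%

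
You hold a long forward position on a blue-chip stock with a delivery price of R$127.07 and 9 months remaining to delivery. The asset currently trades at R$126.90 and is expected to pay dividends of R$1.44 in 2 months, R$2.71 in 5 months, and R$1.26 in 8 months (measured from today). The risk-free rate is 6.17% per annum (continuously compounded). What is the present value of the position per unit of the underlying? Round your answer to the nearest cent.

PV(remaining dividends) I = 1.44·e^(−0.0617·2/12) + 2.71·e^(−0.0617·5/12) + 1.26·e^(−0.0617·8/12) = 5.2757
Current forward F = (S − I)·e^(rT) = (126.90 − 5.2757)·e^(0.0617·9/12) = 121.6243 × 1.047362 = 127.3847
Value (long) = (F − K)·e^(−rT) = (127.3847 − 127.07) × 0.954779 = 0.3005
Value = R$0.30

R$0.30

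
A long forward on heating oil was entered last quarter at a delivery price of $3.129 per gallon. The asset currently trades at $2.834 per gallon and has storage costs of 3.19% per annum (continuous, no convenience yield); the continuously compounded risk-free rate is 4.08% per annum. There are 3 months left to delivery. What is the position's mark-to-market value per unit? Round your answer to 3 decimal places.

Current fair forward for the remaining 3 months: F = S·e^((r + u)·T), (r + u) = 0.0408 + 0.0319 = 0.0727
F = 2.834 · e^(0.0727 × 3/12) = 2.834 × 1.018341 = 2.8860
Value of long forward = (F − K)·e^(−rT) = (2.8860 − 3.129) · e^(−0.0408·3/12)
= -0.2430 × 0.989852 = -0.241

-$0.241 per gallon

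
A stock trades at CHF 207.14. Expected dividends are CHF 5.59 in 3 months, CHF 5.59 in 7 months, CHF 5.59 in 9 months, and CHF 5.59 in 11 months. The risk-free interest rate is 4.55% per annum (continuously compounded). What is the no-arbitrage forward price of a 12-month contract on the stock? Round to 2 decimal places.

PV(dividends) I = 5.59·e^(−0.0455·3/12) + 5.59·e^(−0.0455·7/12) + 5.59·e^(−0.0455·9/12) + 5.59·e^(−0.0455·11/12)
I = 5.5268 + 5.4436 + 5.4025 + 5.3616 = 21.7345
F = (S − I)·e^(rT) = (207.14 − 21.7345) · e^(0.0455·12/12)
= 185.4055 · e^0.045500 = 185.4055 × 1.046551 = CHF 194.04

CHF 194.04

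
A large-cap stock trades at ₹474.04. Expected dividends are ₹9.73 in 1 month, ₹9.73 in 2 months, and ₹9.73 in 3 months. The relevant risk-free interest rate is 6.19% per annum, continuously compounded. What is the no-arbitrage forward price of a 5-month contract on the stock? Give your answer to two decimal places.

₹456.78

PV(dividends) I = 9.73·e^(−0.0619·1/12) + 9.73·e^(−0.0619·2/12) + 9.73·e^(−0.0619·3/12)
I = 9.6799 + 9.6301 + 9.5806 = 28.8906
F = (S − I)·e^(rT) = (474.04 − 28.8906) · e^(0.0619·5/12)
= 445.1494 · e^0.025792 = 445.1494 × 1.026127 = ₹456.78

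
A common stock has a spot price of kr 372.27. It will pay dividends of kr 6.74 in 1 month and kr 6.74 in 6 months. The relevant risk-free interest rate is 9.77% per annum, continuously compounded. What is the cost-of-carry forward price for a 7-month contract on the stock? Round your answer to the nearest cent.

PV(dividends) I = 6.74·e^(−0.0977·1/12) + 6.74·e^(−0.0977·6/12)
I = 6.6853 + 6.4187 = 13.1040
F = (S − I)·e^(rT) = (372.27 − 13.1040) · e^(0.0977·7/12)
= 359.1660 · e^0.056992 = 359.1660 × 1.058647 = kr 380.23

kr 380.23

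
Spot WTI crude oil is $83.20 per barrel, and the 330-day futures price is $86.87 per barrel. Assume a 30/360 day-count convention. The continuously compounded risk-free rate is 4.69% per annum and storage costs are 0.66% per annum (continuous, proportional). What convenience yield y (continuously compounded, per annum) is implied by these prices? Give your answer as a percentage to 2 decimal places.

0.64%

F = S·e^((r+u−y)T) ⇒ (r+u−y) = ln(F/S)/T
ln(86.87/83.20) = 0.043165; /T ⇒ 0.047089
y = r + u − ln(F/S)/T = 0.0469 + 0.0066 − 0.047089 = 0.006411
y = 0.64%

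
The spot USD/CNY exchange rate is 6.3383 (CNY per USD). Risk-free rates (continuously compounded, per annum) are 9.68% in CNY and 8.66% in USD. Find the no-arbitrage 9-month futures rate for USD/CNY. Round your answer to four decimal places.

F = S·e^((r_CNY − r_USD)T) = 6.3383 · e^((0.0968 − 0.0866) × 9/12)
= 6.3383 · e^0.007650 = 6.3383 × 1.007679
F = 6.3870 CNY per USD

6.3870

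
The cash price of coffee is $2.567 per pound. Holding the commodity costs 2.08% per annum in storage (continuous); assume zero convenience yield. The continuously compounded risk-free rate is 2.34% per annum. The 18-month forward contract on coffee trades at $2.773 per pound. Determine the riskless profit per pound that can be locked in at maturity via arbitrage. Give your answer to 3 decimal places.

$0.030 per pound

Fair forward: F* = S·e^(carry·T), with carry = (r + u) = 0.0234 + 0.0208 = 0.0442
F* = 2.567 · e^(0.0442 × 18/12) = 2.567 · e^0.066300 = 2.567 × 1.068547 = $2.7430
Market $2.773 > fair $2.7430: forward overpriced → cash-and-carry (buy spot, short the forward).
At maturity, profit = |F_mkt − F*| = |2.773 − 2.7430| = $0.030 per pound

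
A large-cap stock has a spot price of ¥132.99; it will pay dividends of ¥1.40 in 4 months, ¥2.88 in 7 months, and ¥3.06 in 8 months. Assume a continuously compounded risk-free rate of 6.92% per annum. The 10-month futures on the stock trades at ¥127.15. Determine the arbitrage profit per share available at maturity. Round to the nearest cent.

PV(dividends) I = 1.40·e^(−0.0692·4/12) + 2.88·e^(−0.0692·7/12) + 3.06·e^(−0.0692·8/12) = 7.0562
Fair futures F* = (S − I)·e^(rT) = (132.99 − 7.0562)·e^0.057667 = 125.9338 × 1.059362 = 133.4095
Market ¥127.15 < fair 133.4095: forward underpriced → reverse cash-and-carry (short the stock, invest proceeds at r, pay the dividends, go long the forward).
Profit at T = |F_mkt − F*| = |127.15 − 133.4095| = ¥6.26 per share

¥6.26 per share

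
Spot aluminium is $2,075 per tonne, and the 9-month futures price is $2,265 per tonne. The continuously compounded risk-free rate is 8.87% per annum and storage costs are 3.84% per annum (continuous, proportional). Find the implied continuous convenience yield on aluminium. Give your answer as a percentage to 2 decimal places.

F = S·e^((r+u−y)T) ⇒ (r+u−y) = ln(F/S)/T
ln(2265/2075) = 0.087614; /T ⇒ 0.116819
y = r + u − ln(F/S)/T = 0.0887 + 0.0384 − 0.116819 = 0.010281
y = 1.03%

1.03%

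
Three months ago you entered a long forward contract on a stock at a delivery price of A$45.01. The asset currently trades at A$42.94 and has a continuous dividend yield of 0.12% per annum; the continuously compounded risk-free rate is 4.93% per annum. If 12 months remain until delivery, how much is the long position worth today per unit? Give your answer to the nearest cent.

Current fair forward for the remaining 12 months: F = S·e^((r − q)·T), (r − q) = 0.0493 − 0.0012 = 0.0481
F = 42.94 · e^(0.0481 × 12/12) = 42.94 × 1.049276 = 45.0559
Value of long forward = (F − K)·e^(−rT) = (45.0559 − 45.01) · e^(−0.0493·12/12)
= 0.0459 × 0.951896 = 0.04

A$0.04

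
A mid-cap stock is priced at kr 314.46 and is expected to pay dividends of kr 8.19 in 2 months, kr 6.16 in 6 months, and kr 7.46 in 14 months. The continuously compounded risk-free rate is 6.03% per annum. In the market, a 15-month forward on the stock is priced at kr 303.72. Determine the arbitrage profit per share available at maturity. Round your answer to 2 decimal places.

kr 12.67 per share

PV(dividends) I = 8.19·e^(−0.0603·2/12) + 6.16·e^(−0.0603·6/12) + 7.46·e^(−0.0603·14/12) = 21.0384
Fair forward F* = (S − I)·e^(rT) = (314.46 − 21.0384)·e^0.075375 = 293.4216 × 1.078288 = 316.3930
Market kr 303.72 < fair 316.3930: forward underpriced → reverse cash-and-carry (short the stock, invest proceeds at r, pay the dividends, go long the forward).
Profit at T = |F_mkt − F*| = |303.72 − 316.3930| = kr 12.67 per share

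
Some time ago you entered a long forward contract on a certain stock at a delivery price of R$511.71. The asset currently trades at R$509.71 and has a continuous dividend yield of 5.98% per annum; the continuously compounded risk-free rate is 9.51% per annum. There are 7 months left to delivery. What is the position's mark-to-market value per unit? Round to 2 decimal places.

R$8.14

Current fair forward for the remaining 7 months: F = S·e^((r − q)·T), (r − q) = 0.0951 − 0.0598 = 0.0353
F = 509.71 · e^(0.0353 × 7/12) = 509.71 × 1.020805 = 520.3145
Value of long forward = (F − K)·e^(−rT) = (520.3145 − 511.71) · e^(−0.0951·7/12)
= 8.6045 × 0.946036 = 8.14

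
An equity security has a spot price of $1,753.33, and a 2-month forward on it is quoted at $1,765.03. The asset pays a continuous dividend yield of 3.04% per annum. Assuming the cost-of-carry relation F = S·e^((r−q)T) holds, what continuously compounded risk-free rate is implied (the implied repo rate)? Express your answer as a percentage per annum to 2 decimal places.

7.03%

From F = S·e^((r−q)T): (r − q) = ln(F/S)/T
ln(1765.03/1753.33) = ln(1.006673) = 0.006651
(r − q) = 0.006651 / (2/12) = 0.039906
r = ln(F/S)/T + q = 0.039906 + 0.0304 = 0.070306
r = 7.03%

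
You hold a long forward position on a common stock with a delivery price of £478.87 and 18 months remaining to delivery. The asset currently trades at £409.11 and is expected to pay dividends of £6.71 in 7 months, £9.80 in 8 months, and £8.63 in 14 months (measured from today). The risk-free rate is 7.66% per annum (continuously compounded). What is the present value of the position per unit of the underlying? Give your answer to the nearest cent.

PV(remaining dividends) I = 6.71·e^(−0.0766·7/12) + 9.80·e^(−0.0766·8/12) + 8.63·e^(−0.0766·14/12) = 23.6211
Current forward F = (S − I)·e^(rT) = (409.11 − 23.6211)·e^(0.0766·18/12) = 385.4889 × 1.121761 = 432.4264
Value (long) = (F − K)·e^(−rT) = (432.4264 − 478.87) × 0.891455 = -41.4024
Value = -£41.40

-£41.40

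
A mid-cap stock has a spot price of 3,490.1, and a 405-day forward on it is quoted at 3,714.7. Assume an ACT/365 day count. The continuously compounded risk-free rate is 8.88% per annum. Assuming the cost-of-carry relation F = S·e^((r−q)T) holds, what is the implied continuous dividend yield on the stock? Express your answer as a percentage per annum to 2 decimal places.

From F = S·e^((r−q)T): (r − q) = ln(F/S)/T
ln(3714.7/3490.1) = ln(1.064353) = 0.062367
(r − q) = 0.062367 / (405/365) = 0.056207
q = r − ln(F/S)/T = 0.0888 − 0.056207 = 0.032593
q = 3.26%

3.26%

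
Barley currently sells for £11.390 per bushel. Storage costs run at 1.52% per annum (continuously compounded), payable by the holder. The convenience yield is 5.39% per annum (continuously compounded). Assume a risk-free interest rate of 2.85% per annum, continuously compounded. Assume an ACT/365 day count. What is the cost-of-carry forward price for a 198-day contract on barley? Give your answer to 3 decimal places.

£11.327 per bushel

Net carry = r + u − y = 0.0285 + 0.0152 − 0.0539 = -0.0102
F = S·e^((r+u−y)T) = 11.390 · e^(-0.0102 × 198/365) = 11.390 · e^-0.005533
= 11.390 × 0.994482 = £11.327 per bushel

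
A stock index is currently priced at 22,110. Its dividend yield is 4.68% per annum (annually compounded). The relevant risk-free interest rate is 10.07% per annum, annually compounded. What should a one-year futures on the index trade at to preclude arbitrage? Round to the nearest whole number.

23,248

F = S · (1+r)^T / (1+q)^T
= 22110 × 1.100700 / 1.046800 = 22110 × 1.051490
F = 23,248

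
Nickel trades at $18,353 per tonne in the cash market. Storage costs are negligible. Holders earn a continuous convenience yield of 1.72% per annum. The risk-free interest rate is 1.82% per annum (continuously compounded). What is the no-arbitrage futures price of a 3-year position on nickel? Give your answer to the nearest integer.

$18,408 per tonne

Net carry = r + u − y = 0.0182 + 0.0000 − 0.0172 = 0.0010
F = S·e^((r+u−y)T) = 18353 · e^(0.0010 × 3) = 18353 · e^0.003000
= 18353 × 1.003005 = $18,408 per tonne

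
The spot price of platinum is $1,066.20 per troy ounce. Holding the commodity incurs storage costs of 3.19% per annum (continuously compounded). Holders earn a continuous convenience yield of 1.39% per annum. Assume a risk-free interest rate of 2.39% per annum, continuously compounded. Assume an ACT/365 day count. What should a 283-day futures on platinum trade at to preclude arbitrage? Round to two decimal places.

$1,101.41 per troy ounce

Net carry = r + u − y = 0.0239 + 0.0319 − 0.0139 = 0.0419
F = S·e^((r+u−y)T) = 1066.20 · e^(0.0419 × 283/365) = 1066.20 · e^0.03248685
= 1066.20 × 1.03302031 = $1,101.41 per troy ounce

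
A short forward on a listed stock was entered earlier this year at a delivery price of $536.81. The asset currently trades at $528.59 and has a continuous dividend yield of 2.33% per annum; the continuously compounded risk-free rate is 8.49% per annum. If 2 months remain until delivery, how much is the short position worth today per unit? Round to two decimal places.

$2.73

Current fair forward for the remaining 2 months: F = S·e^((r − q)·T), (r − q) = 0.0849 − 0.0233 = 0.0616
F = 528.59 · e^(0.0616 × 2/12) = 528.59 × 1.010320 = 534.0450
Value of long forward = (F − K)·e^(−rT) = (534.0450 − 536.81) · e^(−0.0849·2/12)
= -2.7650 × 0.985950 = -2.73
Short position value = −(long value) = $2.73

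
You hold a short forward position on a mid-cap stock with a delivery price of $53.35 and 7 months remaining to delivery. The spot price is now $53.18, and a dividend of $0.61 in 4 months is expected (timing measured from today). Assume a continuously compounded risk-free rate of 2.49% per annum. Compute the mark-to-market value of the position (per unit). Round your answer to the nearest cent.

PV(remaining dividends) I = 0.61·e^(−0.0249·4/12) = 0.6050
Current forward F = (S − I)·e^(rT) = (53.18 − 0.6050)·e^(0.0249·7/12) = 52.5750 × 1.014631 = 53.3442
Value (long) = (F − K)·e^(−rT) = (53.3442 − 53.35) × 0.985580 = -0.0057
Short position value = −(long value) = $0.01

$0.01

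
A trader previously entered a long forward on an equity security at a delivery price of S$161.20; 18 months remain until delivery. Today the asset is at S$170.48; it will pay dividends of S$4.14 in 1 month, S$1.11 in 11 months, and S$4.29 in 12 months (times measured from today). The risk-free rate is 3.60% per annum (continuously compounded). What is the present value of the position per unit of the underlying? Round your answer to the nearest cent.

S$8.41

PV(remaining dividends) I = 4.14·e^(−0.0360·1/12) + 1.11·e^(−0.0360·11/12) + 4.29·e^(−0.0360·12/12) = 9.3399
Current forward F = (S − I)·e^(rT) = (170.48 − 9.3399)·e^(0.0360·18/12) = 161.1401 × 1.055485 = 170.0810
Value (long) = (F − K)·e^(−rT) = (170.0810 − 161.20) × 0.947432 = 8.4141
Value = S$8.41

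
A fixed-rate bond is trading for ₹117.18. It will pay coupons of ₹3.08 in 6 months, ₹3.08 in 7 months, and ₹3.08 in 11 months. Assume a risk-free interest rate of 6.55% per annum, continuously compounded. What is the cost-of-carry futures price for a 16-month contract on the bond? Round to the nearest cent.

PV(coupons) I = 3.08·e^(−0.0655·6/12) + 3.08·e^(−0.0655·7/12) + 3.08·e^(−0.0655·11/12)
I = 2.9808 + 2.9645 + 2.9005 = 8.8458
F = (S − I)·e^(rT) = (117.18 − 8.8458) · e^(0.0655·16/12)
= 108.3342 · e^0.087333 = 108.3342 × 1.091260 = ₹118.22

₹118.22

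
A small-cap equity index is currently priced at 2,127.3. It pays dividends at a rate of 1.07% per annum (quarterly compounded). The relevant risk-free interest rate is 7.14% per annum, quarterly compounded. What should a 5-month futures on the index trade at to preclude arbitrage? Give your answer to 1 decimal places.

2,181.2

F = S · (1+r/4)^(4T) / (1+q/4)^(4T)
= 2127.3 × 1.029927 / 1.004462 = 2127.3 × 1.025352
F = 2,181.2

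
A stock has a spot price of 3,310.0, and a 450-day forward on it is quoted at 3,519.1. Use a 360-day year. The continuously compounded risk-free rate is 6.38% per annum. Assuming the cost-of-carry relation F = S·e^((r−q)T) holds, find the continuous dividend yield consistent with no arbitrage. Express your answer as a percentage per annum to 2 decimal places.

1.48%

From F = S·e^((r−q)T): (r − q) = ln(F/S)/T
ln(3519.1/3310.0) = ln(1.063172) = 0.061257
(r − q) = 0.061257 / (450/360) = 0.049006
q = r − ln(F/S)/T = 0.0638 − 0.049006 = 0.014794
q = 1.48%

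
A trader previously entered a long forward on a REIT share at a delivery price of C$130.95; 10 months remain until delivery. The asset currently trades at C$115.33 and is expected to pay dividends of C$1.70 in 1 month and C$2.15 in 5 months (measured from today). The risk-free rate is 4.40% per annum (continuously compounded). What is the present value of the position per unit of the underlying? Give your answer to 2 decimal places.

PV(remaining dividends) I = 1.70·e^(−0.0440·1/12) + 2.15·e^(−0.0440·5/12) = 3.8047
Current forward F = (S − I)·e^(rT) = (115.33 − 3.8047)·e^(0.0440·10/12) = 111.5253 × 1.037347 = 115.6904
Value (long) = (F − K)·e^(−rT) = (115.6904 − 130.95) × 0.963997 = -14.7102
Value = -C$14.71

-C$14.71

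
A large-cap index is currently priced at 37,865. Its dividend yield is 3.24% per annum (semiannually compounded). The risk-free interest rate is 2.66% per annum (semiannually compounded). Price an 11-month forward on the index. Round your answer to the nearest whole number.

F = S · (1+r/2)^(2T) / (1+q/2)^(2T)
= 37865 × 1.024518 / 1.029900 = 37865 × 0.994774
F = 37,667

37,667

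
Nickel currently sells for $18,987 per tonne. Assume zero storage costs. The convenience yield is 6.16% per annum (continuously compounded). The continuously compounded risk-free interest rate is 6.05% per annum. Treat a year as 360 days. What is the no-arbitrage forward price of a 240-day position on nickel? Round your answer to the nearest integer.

Net carry = r + u − y = 0.0605 + 0.0000 − 0.0616 = -0.0011
F = S·e^((r+u−y)T) = 18987 · e^(-0.0011 × 240/360) = 18987 · e^-0.000733
= 18987 × 0.999267 = $18,973 per tonne

$18,973 per tonne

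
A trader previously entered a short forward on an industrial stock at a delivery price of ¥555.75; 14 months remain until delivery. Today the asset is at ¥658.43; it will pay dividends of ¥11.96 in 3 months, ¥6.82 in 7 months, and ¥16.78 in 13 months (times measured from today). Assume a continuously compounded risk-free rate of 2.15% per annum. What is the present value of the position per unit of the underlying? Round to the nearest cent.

-¥81.42

PV(remaining dividends) I = 11.96·e^(−0.0215·3/12) + 6.82·e^(−0.0215·7/12) + 16.78·e^(−0.0215·13/12) = 35.0246
Current forward F = (S − I)·e^(rT) = (658.43 − 35.0246)·e^(0.0215·14/12) = 623.4054 × 1.025401 = 639.2405
Value (long) = (F − K)·e^(−rT) = (639.2405 − 555.75) × 0.975229 = 81.4224
Short position value = −(long value) = -¥81.42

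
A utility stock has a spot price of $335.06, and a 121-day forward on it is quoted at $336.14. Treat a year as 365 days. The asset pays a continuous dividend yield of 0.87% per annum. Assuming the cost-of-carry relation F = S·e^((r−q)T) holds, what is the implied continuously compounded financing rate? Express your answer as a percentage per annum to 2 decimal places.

From F = S·e^((r−q)T): (r − q) = ln(F/S)/T
ln(336.14/335.06) = ln(1.003223) = 0.003218
(r − q) = 0.003218 / (121/365) = 0.009707
r = ln(F/S)/T + q = 0.009707 + 0.0087 = 0.018407
r = 1.84%

1.84%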